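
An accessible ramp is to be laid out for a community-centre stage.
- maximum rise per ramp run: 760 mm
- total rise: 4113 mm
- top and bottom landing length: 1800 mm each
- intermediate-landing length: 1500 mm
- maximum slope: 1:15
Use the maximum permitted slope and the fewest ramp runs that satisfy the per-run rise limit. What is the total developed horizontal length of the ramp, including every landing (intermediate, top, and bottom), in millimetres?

4113 / 760 = 5.41, so 6 ramp runs are needed. That means 5 intermediate landings.
Ramp run (horizontal) at 1:15: 4113 × 15 = 61695 mm.
5 intermediate landings contribute 5 × 1500 = 7500 mm.
Top and bottom landings: 2 × 1800 = 3600 mm.
Total = 61695 + 7500 + 3600 = 72795 mm.

72795 mm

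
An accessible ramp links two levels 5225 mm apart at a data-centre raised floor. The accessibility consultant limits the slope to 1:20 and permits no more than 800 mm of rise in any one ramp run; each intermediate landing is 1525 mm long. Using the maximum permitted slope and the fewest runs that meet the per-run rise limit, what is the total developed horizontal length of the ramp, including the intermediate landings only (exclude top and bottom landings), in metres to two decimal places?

113.65 m

At most 800 each: 5225/800 = 6.53, giving 7 ramp runs. That means 6 intermediate landings.
Horizontal run for 5225 mm of rise at 1:20 is 5225 × 20 = 104500 mm.
6 intermediate landings contribute 6 × 1525 = 9150 mm.
Total developed length = 104500 + 9150 = 113650 mm.
= 113.65 m.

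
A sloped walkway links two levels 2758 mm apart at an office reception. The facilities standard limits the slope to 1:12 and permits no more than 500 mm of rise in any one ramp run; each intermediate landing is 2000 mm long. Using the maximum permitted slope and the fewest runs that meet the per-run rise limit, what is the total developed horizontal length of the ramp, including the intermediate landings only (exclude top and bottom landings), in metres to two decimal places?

43.10 m

2758 / 500 = 5.52, so 6 ramp runs are needed. That means 5 intermediate landings.
Ramp run (horizontal) at 1:12: 2758 × 12 = 33096 mm.
5 intermediate landings contribute 5 × 2000 = 10000 mm.
Total developed length = 33096 + 10000 = 43096 mm.
= 43.10 m.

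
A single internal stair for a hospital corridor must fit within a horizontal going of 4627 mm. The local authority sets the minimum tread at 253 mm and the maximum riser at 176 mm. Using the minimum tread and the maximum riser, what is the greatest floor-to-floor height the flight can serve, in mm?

Treads that fit: ⌊4627 / 253⌋ = 18.
Risers = treads + 1 = 19.
Maximum height = 19 × 176 = 3344 mm.

3344 mm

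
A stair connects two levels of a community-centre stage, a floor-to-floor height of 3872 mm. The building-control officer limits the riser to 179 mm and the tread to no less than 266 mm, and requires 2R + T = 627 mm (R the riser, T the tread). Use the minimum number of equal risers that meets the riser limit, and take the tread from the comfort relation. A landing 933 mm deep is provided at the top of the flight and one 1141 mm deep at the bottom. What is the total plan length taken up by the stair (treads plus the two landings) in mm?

3872 / 179 = 21.631 → round up to 22 risers.
R = 3872 ÷ 22 = 176 mm.
T = 627 − 2·176 = 275 mm, which satisfies the 266 mm minimum.
Treads = 22 − 1 = 21; going = 21 × 275 = 5775 mm.
Add landings: 5775 + 933 + 1141 = 7849 mm.

7849 mm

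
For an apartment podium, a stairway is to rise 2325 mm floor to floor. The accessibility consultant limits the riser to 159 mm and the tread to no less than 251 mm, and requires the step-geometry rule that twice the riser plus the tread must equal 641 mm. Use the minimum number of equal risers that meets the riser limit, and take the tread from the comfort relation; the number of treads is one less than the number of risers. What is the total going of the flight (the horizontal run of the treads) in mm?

At most 159 each: 2325/159 = 14.62, giving 15 risers.
Riser R = 2325 / 15 = 155 mm, within the 159 mm limit.
Tread T = 641 − 2 × 155 = 331 mm (≥ 251 mm).
15 risers give 14 treads; going = 14 × 331 = 4634 mm.

4634 mm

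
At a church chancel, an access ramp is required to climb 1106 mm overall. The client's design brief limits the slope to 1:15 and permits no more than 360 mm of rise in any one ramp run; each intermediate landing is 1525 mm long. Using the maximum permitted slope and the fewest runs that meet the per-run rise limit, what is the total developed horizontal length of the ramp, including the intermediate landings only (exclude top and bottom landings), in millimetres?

21165 mm

At most 360 each: 1106/360 = 3.07, giving 4 ramp runs. That means 3 intermediate landings.
Horizontal run for 1106 mm of rise at 1:15 is 1106 × 15 = 16590 mm.
Intermediate landings: 3 × 1525 = 4575 mm.
Total developed length = 16590 + 4575 = 21165 mm.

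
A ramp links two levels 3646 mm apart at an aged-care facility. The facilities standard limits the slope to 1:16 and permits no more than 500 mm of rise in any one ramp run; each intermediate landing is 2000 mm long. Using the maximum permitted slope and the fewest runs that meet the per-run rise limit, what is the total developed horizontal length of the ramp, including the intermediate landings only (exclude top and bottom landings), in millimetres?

72336 mm

At most 500 each: 3646/500 = 7.29, giving 8 ramp runs. That means 7 intermediate landings.
Horizontal run for 3646 mm of rise at 1:16 is 3646 × 16 = 58336 mm.
Intermediate landings: 7 × 2000 = 14000 mm.
Developed length = 58336 + 14000 = 72336 mm.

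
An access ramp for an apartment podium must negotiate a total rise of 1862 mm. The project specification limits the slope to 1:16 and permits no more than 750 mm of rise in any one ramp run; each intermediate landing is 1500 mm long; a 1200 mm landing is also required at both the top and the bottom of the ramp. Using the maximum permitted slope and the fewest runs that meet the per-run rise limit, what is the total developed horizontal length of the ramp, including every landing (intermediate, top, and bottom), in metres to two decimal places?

At most 750 each: 1862/750 = 2.48, giving 3 ramp runs. That means 2 intermediate landings.
Horizontal run for 1862 mm of rise at 1:16 is 1862 × 16 = 29792 mm.
2 intermediate landings contribute 2 × 1500 = 3000 mm.
Top and bottom landings: 2 × 1200 = 2400 mm.
Total = 29792 + 3000 + 2400 = 35192 mm.
= 35.19 m.

35.19 m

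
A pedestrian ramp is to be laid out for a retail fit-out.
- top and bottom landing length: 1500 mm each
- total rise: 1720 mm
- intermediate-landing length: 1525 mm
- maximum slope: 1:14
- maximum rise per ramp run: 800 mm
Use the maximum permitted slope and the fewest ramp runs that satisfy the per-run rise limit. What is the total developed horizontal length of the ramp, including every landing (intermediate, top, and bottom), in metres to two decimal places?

1720 / 800 = 2.150 → round up to 3 ramp runs. That means 2 intermediate landings.
Horizontal run for 1720 mm of rise at 1:14 is 1720 × 14 = 24080 mm.
Intermediate landings: 2 × 1525 = 3050 mm.
Top and bottom landings: 2 × 1500 = 3000 mm.
Total = 24080 + 3050 + 3000 = 30130 mm.
= 30.13 m.

30.13 m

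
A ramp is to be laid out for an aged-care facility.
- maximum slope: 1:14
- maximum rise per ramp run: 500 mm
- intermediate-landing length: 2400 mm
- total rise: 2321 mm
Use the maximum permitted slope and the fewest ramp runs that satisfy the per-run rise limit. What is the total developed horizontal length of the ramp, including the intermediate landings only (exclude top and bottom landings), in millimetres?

At most 500 each: 2321/500 = 4.64, giving 5 ramp runs. That means 4 intermediate landings.
Horizontal run for 2321 mm of rise at 1:14 is 2321 × 14 = 32494 mm.
4 intermediate landings contribute 4 × 2400 = 9600 mm.
Total developed length = 32494 + 9600 = 42094 mm.

42094 mm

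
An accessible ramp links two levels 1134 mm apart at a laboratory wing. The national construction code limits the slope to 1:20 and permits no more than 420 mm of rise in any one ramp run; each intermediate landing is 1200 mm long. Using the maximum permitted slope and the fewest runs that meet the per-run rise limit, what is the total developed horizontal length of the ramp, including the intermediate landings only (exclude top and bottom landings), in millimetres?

25080 mm

1134 / 420 = 2.70, so 3 ramp runs are needed. That means 2 intermediate landings.
Ramp run (horizontal) at 1:20: 1134 × 20 = 22680 mm.
2 intermediate landings contribute 2 × 1200 = 2400 mm.
Developed length = 22680 + 2400 = 25080 mm.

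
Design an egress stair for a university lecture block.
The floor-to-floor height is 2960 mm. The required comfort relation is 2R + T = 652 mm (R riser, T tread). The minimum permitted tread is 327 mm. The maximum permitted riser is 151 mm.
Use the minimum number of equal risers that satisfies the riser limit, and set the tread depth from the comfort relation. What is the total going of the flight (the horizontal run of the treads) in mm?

2960 / 151 = 19.603 → round up to 20 risers.
Riser R = 2960 / 20 = 148 mm, within the 151 mm limit.
From 2R + T = 652: T = 652 − 296 = 356 mm.
Treads = 20 − 1 = 19; going = 19 × 356 = 6764 mm.

6764 mm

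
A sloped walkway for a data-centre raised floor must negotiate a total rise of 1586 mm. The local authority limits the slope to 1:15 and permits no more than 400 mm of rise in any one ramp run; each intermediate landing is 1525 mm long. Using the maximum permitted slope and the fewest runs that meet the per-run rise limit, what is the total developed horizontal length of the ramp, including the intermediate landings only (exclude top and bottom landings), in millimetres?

⌈1586/400⌉ = 4 ramp runs. That means 3 intermediate landings.
Horizontal run for 1586 mm of rise at 1:15 is 1586 × 15 = 23790 mm.
Intermediate landings: 3 × 1525 = 4575 mm.
Developed length = 23790 + 4575 = 28365 mm.

28365 mm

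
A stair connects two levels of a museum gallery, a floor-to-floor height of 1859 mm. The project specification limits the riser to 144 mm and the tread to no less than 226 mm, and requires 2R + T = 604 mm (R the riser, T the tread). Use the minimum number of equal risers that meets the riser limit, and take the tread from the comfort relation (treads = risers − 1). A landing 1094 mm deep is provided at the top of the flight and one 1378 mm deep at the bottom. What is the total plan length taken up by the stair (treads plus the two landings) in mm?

6288 mm

1859 / 144 = 12.91, so 13 risers are needed.
Each riser is 1859/13 = 143 mm (≤ 144 mm).
From 2R + T = 604: T = 604 − 286 = 318 mm.
13 risers give 12 treads; going = 12 × 318 = 3816 mm.
Add landings: 3816 + 1094 + 1378 = 6288 mm.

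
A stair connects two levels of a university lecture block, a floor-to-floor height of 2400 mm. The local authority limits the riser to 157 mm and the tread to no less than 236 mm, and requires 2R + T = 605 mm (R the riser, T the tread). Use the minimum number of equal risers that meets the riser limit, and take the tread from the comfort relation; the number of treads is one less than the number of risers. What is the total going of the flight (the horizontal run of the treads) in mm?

At most 157 each: 2400/157 = 15.29, giving 16 risers.
R = 2400 ÷ 16 = 150 mm.
T = 605 − 2·150 = 305 mm, which satisfies the 236 mm minimum.
Treads = 16 − 1 = 15; going = 15 × 305 = 4575 mm.

4575 mm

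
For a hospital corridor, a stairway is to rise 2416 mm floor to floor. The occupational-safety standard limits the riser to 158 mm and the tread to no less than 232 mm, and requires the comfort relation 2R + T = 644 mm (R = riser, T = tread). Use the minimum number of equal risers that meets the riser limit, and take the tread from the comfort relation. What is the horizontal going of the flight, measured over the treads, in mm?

5130 mm

At most 158 each: 2416/158 = 15.29, giving 16 risers.
R = 2416 ÷ 16 = 151 mm.
T = 644 − 2·151 = 342 mm, which satisfies the 232 mm minimum.
16 risers give 15 treads; going = 15 × 342 = 5130 mm.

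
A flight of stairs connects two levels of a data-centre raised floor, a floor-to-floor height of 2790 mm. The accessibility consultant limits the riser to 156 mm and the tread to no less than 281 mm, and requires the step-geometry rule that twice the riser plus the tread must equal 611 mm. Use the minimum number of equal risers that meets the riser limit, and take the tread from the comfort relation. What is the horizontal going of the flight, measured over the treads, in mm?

5117 mm

⌈2790/156⌉ = 18 risers.
Riser R = 2790 / 18 = 155 mm, within the 156 mm limit.
Tread T = 611 − 2 × 155 = 301 mm (≥ 281 mm).
18 risers give 17 treads; going = 17 × 301 = 5117 mm.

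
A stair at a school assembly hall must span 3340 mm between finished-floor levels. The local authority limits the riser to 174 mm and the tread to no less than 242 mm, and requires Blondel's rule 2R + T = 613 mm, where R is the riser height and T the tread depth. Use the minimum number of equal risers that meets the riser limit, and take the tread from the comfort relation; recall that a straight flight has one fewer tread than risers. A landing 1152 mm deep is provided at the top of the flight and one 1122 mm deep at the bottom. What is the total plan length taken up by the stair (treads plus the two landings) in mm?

7575 mm

3340 / 174 = 19.20, so 20 risers are needed.
Riser R = 3340 / 20 = 167 mm, within the 174 mm limit.
Tread T = 613 − 2 × 167 = 279 mm (≥ 242 mm).
Treads = 20 − 1 = 19; going = 19 × 279 = 5301 mm.
Add landings: 5301 + 1152 + 1122 = 7575 mm.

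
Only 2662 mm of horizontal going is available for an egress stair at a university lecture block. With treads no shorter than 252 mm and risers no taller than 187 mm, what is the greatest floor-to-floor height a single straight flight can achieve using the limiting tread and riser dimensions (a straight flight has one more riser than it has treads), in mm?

Treads that fit: ⌊2662 / 252⌋ = 10.
Risers = treads + 1 = 11.
Maximum height = 11 × 187 = 2057 mm.

2057 mm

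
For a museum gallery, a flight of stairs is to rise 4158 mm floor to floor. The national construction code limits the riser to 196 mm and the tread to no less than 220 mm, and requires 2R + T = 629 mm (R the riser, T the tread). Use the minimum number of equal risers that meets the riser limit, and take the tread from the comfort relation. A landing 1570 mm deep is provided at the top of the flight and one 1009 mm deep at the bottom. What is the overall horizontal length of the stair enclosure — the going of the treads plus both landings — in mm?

At most 196 each: 4158/196 = 21.21, giving 22 risers.
Each riser is 4158/22 = 189 mm (≤ 196 mm).
T = 629 − 2·189 = 251 mm, which satisfies the 220 mm minimum.
22 risers give 21 treads; going = 21 × 251 = 5271 mm.
Add landings: 5271 + 1570 + 1009 = 7850 mm.

7850 mm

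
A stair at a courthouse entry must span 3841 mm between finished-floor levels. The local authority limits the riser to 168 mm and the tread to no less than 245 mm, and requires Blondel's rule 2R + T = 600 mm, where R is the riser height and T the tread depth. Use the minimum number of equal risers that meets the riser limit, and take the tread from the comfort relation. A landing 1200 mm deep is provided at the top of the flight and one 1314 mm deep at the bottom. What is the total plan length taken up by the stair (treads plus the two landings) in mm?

8366 mm

3841 / 168 = 22.863 → round up to 23 risers.
Each riser is 3841/23 = 167 mm (≤ 168 mm).
From 2R + T = 600: T = 600 − 334 = 266 mm.
Going = (23 − 1) × 266 = 5852 mm.
Enclosure = 5852 + 1200 + 1314 = 8366 mm.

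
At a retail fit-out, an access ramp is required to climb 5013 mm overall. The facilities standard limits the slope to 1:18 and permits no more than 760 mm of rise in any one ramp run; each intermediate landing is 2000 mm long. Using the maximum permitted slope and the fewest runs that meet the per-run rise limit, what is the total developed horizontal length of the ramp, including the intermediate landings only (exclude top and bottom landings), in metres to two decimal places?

102.23 m

At most 760 each: 5013/760 = 6.60, giving 7 ramp runs. That means 6 intermediate landings.
Horizontal run for 5013 mm of rise at 1:18 is 5013 × 18 = 90234 mm.
6 intermediate landings contribute 6 × 2000 = 12000 mm.
Developed length = 90234 + 12000 = 102234 mm.
= 102.23 m.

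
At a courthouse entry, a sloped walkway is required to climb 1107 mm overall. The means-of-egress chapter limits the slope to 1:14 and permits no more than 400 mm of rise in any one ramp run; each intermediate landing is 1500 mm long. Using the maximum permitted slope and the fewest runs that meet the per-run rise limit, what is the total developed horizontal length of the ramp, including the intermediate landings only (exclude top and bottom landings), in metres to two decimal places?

1107 / 400 = 2.768 → round up to 3 ramp runs. That means 2 intermediate landings.
Horizontal run for 1107 mm of rise at 1:14 is 1107 × 14 = 15498 mm.
Intermediate landings: 2 × 1500 = 3000 mm.
Developed length = 15498 + 3000 = 18498 mm.
= 18.50 m.

18.50 m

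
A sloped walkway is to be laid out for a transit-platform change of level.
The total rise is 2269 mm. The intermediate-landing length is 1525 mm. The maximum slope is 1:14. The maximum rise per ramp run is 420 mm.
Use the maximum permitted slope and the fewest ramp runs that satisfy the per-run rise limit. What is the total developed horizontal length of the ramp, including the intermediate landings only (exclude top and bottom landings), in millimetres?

2269 / 420 = 5.40, so 6 ramp runs are needed. That means 5 intermediate landings.
Ramp run (horizontal) at 1:14: 2269 × 14 = 31766 mm.
Intermediate landings: 5 × 1525 = 7625 mm.
Developed length = 31766 + 7625 = 39391 mm.

39391 mm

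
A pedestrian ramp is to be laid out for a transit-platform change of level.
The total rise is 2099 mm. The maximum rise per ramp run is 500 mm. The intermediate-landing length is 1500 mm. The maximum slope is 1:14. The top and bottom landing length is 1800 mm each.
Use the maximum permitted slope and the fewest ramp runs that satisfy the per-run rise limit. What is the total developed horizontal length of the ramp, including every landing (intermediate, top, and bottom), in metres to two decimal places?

At most 500 each: 2099/500 = 4.20, giving 5 ramp runs. That means 4 intermediate landings.
Ramp run (horizontal) at 1:14: 2099 × 14 = 29386 mm.
Intermediate landings: 4 × 1500 = 6000 mm.
Top and bottom landings: 2 × 1800 = 3600 mm.
Total = 29386 + 6000 + 3600 = 38986 mm.
= 38.99 m.

38.99 m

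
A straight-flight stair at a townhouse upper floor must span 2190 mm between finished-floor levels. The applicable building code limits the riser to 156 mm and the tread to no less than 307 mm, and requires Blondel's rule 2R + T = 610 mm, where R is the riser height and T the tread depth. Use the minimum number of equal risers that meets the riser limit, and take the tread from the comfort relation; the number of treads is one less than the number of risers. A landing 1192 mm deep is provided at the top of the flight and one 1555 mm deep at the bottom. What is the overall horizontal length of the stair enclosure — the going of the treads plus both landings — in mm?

7199 mm

⌈2190/156⌉ = 15 risers.
Each riser is 2190/15 = 146 mm (≤ 156 mm).
T = 610 − 2·146 = 318 mm, which satisfies the 307 mm minimum.
Treads = 15 − 1 = 14; going = 14 × 318 = 4452 mm.
Add landings: 4452 + 1192 + 1555 = 7199 mm.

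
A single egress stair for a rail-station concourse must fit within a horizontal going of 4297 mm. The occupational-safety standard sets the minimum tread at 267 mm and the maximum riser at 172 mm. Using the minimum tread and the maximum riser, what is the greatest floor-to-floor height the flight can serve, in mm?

2924 mm

4297 / 267 = 16.09, so 16 treads fit.
Risers = treads + 1 = 17.
Maximum height = 17 × 172 = 2924 mm.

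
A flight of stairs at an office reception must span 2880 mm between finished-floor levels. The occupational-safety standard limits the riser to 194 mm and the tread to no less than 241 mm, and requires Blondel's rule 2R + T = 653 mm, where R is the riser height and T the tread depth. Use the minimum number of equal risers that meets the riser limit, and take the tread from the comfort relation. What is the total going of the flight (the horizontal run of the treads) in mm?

3766 mm

2880 / 194 = 14.845 → round up to 15 risers.
Each riser is 2880/15 = 192 mm (≤ 194 mm).
T = 653 − 2·192 = 269 mm, which satisfies the 241 mm minimum.
15 risers give 14 treads; going = 14 × 269 = 3766 mm.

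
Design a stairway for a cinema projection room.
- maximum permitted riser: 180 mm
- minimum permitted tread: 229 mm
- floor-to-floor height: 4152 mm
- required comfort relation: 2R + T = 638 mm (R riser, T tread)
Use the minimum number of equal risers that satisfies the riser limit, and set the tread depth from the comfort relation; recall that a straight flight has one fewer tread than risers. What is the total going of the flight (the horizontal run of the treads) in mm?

⌈4152/180⌉ = 24 risers.
R = 4152 ÷ 24 = 173 mm.
Tread T = 638 − 2 × 173 = 292 mm (≥ 229 mm).
24 risers give 23 treads; going = 23 × 292 = 6716 mm.

6716 mm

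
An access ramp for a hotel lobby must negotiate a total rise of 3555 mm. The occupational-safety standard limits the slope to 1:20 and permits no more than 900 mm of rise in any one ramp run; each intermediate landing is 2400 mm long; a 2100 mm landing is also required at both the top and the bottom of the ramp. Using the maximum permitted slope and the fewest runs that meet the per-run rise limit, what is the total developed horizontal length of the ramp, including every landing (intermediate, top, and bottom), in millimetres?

82500 mm

3555 / 900 = 3.950 → round up to 4 ramp runs. That means 3 intermediate landings.
Horizontal run for 3555 mm of rise at 1:20 is 3555 × 20 = 71100 mm.
3 intermediate landings contribute 3 × 2400 = 7200 mm.
Top and bottom landings: 2 × 2100 = 4200 mm.
Total = 71100 + 7200 + 4200 = 82500 mm.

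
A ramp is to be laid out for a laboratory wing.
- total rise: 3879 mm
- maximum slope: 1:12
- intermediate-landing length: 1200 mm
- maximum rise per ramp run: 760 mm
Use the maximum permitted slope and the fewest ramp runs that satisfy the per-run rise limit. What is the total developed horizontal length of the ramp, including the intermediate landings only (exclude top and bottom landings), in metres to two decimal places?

⌈3879/760⌉ = 6 ramp runs. That means 5 intermediate landings.
Ramp run (horizontal) at 1:12: 3879 × 12 = 46548 mm.
5 intermediate landings contribute 5 × 1200 = 6000 mm.
Total developed length = 46548 + 6000 = 52548 mm.
= 52.55 m.

52.55 m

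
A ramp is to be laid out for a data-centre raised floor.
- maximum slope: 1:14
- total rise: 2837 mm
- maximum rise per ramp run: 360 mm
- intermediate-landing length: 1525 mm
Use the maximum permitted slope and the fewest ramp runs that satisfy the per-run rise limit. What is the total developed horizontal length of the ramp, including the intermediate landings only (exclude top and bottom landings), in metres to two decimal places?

At most 360 each: 2837/360 = 7.88, giving 8 ramp runs. That means 7 intermediate landings.
Horizontal run for 2837 mm of rise at 1:14 is 2837 × 14 = 39718 mm.
Intermediate landings: 7 × 1525 = 10675 mm.
Developed length = 39718 + 10675 = 50393 mm.
= 50.39 m.

50.39 m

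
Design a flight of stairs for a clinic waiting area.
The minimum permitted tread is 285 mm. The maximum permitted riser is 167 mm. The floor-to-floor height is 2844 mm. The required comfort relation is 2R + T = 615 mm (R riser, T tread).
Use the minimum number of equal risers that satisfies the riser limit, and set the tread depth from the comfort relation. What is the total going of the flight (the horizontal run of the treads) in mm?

5083 mm

2844 / 167 = 17.030 → round up to 18 risers.
Each riser is 2844/18 = 158 mm (≤ 167 mm).
Tread T = 615 − 2 × 158 = 299 mm (≥ 285 mm).
18 risers give 17 treads; going = 17 × 299 = 5083 mm.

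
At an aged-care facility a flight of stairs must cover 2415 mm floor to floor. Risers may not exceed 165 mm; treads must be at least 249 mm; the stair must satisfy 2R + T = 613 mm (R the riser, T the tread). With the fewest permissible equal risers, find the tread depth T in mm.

2415 / 165 = 14.64, so 15 risers are needed.
Riser R = 2415 / 15 = 161 mm, within the 165 mm limit.
Tread T = 613 − 2 × 161 = 291 mm (≥ 249 mm).

291 mm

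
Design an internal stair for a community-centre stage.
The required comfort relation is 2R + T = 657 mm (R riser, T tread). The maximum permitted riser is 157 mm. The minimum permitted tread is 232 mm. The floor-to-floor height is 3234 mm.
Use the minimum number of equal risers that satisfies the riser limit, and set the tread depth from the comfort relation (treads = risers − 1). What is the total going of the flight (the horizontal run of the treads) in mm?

6980 mm

⌈3234/157⌉ = 21 risers.
Riser R = 3234 / 21 = 154 mm, within the 157 mm limit.
T = 657 − 2·154 = 349 mm, which satisfies the 232 mm minimum.
Going = (21 − 1) × 349 = 6980 mm.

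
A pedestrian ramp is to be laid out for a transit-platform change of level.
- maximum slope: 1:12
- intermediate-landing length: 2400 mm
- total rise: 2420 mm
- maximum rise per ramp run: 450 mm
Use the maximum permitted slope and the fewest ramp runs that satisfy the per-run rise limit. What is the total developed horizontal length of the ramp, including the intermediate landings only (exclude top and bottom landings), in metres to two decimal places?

⌈2420/450⌉ = 6 ramp runs. That means 5 intermediate landings.
Horizontal run for 2420 mm of rise at 1:12 is 2420 × 12 = 29040 mm.
Intermediate landings: 5 × 2400 = 12000 mm.
Developed length = 29040 + 12000 = 41040 mm.
= 41.04 m.

41.04 m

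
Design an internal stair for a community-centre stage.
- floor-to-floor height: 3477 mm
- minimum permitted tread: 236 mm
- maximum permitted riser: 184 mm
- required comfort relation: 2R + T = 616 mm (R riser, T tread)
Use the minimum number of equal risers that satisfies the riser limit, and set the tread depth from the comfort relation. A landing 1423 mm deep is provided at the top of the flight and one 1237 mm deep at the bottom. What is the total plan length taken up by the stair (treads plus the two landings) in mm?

7160 mm

3477 / 184 = 18.897 → round up to 19 risers.
R = 3477 ÷ 19 = 183 mm.
Tread T = 616 − 2 × 183 = 250 mm (≥ 236 mm).
Treads = 19 − 1 = 18; going = 18 × 250 = 4500 mm.
Add landings: 4500 + 1423 + 1237 = 7160 mm.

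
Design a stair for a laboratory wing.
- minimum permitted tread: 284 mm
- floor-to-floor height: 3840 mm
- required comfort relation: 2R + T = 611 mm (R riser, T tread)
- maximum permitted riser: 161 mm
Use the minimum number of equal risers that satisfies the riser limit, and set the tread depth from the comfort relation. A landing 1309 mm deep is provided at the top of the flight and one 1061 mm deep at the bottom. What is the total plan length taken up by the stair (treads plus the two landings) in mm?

9063 mm

⌈3840/161⌉ = 24 risers.
Riser R = 3840 / 24 = 160 mm, within the 161 mm limit.
Tread T = 611 − 2 × 160 = 291 mm (≥ 284 mm).
Treads = 24 − 1 = 23; going = 23 × 291 = 6693 mm.
Add landings: 6693 + 1309 + 1061 = 9063 mm.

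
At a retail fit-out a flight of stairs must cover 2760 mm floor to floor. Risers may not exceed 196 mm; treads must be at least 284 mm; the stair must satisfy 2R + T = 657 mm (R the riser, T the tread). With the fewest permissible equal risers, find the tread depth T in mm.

2760 / 196 = 14.08, so 15 risers are needed.
Riser R = 2760 / 15 = 184 mm, within the 196 mm limit.
T = 657 − 2·184 = 289 mm, which satisfies the 284 mm minimum.

289 mm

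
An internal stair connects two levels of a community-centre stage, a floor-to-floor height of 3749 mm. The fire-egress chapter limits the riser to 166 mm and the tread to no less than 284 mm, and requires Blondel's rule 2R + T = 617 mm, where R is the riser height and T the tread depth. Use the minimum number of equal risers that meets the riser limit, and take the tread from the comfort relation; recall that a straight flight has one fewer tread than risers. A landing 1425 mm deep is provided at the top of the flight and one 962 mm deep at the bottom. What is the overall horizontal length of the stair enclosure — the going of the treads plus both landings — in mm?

8789 mm

⌈3749/166⌉ = 23 risers.
Each riser is 3749/23 = 163 mm (≤ 166 mm).
Tread T = 617 − 2 × 163 = 291 mm (≥ 284 mm).
Treads = 23 − 1 = 22; going = 22 × 291 = 6402 mm.
Enclosure = 6402 + 1425 + 962 = 8789 mm.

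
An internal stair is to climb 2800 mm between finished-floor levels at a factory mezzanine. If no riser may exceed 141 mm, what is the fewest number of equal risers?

2800 / 141 = 19.858 → round up to 20 risers.

20 risers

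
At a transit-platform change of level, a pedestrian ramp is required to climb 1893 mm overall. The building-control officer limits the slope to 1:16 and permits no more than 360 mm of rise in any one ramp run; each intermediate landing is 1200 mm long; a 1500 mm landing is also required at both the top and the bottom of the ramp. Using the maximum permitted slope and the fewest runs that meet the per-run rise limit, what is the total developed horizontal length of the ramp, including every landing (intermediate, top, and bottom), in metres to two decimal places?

39.29 m

1893 / 360 = 5.26, so 6 ramp runs are needed. That means 5 intermediate landings.
Horizontal run for 1893 mm of rise at 1:16 is 1893 × 16 = 30288 mm.
Intermediate landings: 5 × 1200 = 6000 mm.
Top and bottom landings: 2 × 1500 = 3000 mm.
Total = 30288 + 6000 + 3000 = 39288 mm.
= 39.29 m.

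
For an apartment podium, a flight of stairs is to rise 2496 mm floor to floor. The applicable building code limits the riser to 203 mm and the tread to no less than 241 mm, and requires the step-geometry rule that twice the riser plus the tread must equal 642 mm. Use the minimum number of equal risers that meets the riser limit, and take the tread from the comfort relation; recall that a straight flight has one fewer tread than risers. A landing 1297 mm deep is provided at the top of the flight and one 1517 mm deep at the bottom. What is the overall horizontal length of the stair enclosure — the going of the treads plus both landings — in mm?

2496 / 203 = 12.296 → round up to 13 risers.
Riser R = 2496 / 13 = 192 mm, within the 203 mm limit.
From 2R + T = 642: T = 642 − 384 = 258 mm.
Going = (13 − 1) × 258 = 3096 mm.
Add landings: 3096 + 1297 + 1517 = 5910 mm.

5910 mm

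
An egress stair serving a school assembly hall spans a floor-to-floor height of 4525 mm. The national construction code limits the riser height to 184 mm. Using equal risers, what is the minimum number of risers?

4525 / 184 = 24.59, so 25 risers are needed.

25 risers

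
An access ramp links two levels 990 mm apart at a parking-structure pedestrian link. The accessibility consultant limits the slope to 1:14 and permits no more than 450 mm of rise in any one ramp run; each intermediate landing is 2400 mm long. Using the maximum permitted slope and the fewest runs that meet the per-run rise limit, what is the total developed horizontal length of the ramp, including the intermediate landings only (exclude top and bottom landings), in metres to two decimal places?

990 / 450 = 2.200 → round up to 3 ramp runs. That means 2 intermediate landings.
Horizontal run for 990 mm of rise at 1:14 is 990 × 14 = 13860 mm.
2 intermediate landings contribute 2 × 2400 = 4800 mm.
Developed length = 13860 + 4800 = 18660 mm.
= 18.66 m.

18.66 m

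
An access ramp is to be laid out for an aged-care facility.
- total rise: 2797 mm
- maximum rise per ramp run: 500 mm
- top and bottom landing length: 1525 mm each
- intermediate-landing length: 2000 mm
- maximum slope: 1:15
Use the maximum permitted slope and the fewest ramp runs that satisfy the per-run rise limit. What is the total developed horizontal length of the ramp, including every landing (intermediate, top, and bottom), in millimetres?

55005 mm

⌈2797/500⌉ = 6 ramp runs. That means 5 intermediate landings.
Horizontal run for 2797 mm of rise at 1:15 is 2797 × 15 = 41955 mm.
Intermediate landings: 5 × 2000 = 10000 mm.
Top and bottom landings: 2 × 1525 = 3050 mm.
Total = 41955 + 10000 + 3050 = 55005 mm.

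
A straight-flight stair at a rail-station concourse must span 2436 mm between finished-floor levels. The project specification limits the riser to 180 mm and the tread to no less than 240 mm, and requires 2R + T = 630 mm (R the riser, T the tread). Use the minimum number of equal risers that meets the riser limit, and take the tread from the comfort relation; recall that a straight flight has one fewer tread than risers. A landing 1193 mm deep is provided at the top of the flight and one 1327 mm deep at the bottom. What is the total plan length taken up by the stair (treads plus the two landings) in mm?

At most 180 each: 2436/180 = 13.53, giving 14 risers.
Riser R = 2436 / 14 = 174 mm, within the 180 mm limit.
From 2R + T = 630: T = 630 − 348 = 282 mm.
Going = (14 − 1) × 282 = 3666 mm.
Add landings: 3666 + 1193 + 1327 = 6186 mm.

6186 mm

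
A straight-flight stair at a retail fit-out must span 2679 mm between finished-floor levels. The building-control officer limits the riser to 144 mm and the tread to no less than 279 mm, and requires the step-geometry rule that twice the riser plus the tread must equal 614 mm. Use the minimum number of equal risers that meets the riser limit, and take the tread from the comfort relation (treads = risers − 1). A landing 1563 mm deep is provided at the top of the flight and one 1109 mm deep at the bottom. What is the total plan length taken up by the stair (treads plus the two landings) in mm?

2679 / 144 = 18.60, so 19 risers are needed.
R = 2679 ÷ 19 = 141 mm.
Tread T = 614 − 2 × 141 = 332 mm (≥ 279 mm).
Treads = 19 − 1 = 18; going = 18 × 332 = 5976 mm.
Add landings: 5976 + 1563 + 1109 = 8648 mm.

8648 mm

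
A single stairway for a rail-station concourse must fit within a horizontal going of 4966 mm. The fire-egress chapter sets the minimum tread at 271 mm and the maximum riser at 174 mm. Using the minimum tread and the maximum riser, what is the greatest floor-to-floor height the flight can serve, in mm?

Treads that fit: ⌊4966 / 271⌋ = 18.
Risers = treads + 1 = 19.
Maximum height = 19 × 174 = 3306 mm.

3306 mm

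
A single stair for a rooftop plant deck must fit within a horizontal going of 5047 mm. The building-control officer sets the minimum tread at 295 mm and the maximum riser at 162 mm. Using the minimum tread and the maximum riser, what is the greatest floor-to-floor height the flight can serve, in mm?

5047 / 295 = 17.11, so 17 treads fit.
Risers = treads + 1 = 18.
Maximum height = 18 × 162 = 2916 mm.

2916 mm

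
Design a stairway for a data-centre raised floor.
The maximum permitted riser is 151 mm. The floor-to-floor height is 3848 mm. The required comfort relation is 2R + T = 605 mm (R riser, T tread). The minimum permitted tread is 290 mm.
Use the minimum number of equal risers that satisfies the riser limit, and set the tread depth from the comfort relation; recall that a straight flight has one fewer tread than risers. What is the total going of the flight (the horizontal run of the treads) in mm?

At most 151 each: 3848/151 = 25.48, giving 26 risers.
Each riser is 3848/26 = 148 mm (≤ 151 mm).
T = 605 − 2·148 = 309 mm, which satisfies the 290 mm minimum.
Treads = 26 − 1 = 25; going = 25 × 309 = 7725 mm.

7725 mm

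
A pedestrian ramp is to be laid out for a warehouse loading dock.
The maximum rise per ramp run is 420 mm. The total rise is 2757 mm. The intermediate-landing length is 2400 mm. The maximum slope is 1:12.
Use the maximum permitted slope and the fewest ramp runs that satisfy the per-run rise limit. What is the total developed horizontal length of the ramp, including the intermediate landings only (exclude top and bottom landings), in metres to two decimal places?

47.48 m

⌈2757/420⌉ = 7 ramp runs. That means 6 intermediate landings.
Ramp run (horizontal) at 1:12: 2757 × 12 = 33084 mm.
6 intermediate landings contribute 6 × 2400 = 14400 mm.
Total developed length = 33084 + 14400 = 47484 mm.
= 47.48 m.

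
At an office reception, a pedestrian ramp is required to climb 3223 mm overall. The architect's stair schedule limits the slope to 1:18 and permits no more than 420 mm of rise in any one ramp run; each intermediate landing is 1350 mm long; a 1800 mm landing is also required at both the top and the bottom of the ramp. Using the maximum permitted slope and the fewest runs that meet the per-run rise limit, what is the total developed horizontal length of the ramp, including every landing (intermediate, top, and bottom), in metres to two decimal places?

71.06 m

3223 / 420 = 7.67, so 8 ramp runs are needed. That means 7 intermediate landings.
Ramp run (horizontal) at 1:18: 3223 × 18 = 58014 mm.
Intermediate landings: 7 × 1350 = 9450 mm.
Top and bottom landings: 2 × 1800 = 3600 mm.
Total = 58014 + 9450 + 3600 = 71064 mm.
= 71.06 m.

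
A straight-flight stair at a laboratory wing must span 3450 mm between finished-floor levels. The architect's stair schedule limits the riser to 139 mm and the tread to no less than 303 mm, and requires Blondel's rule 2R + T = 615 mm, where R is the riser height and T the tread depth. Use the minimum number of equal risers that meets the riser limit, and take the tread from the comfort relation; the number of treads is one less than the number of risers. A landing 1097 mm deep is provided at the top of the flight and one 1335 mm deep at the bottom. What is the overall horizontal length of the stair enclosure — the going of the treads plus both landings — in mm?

10568 mm

3450 / 139 = 24.82, so 25 risers are needed.
Riser R = 3450 / 25 = 138 mm, within the 139 mm limit.
Tread T = 615 − 2 × 138 = 339 mm (≥ 303 mm).
Treads = 25 − 1 = 24; going = 24 × 339 = 8136 mm.
Enclosure = 8136 + 1097 + 1335 = 10568 mm.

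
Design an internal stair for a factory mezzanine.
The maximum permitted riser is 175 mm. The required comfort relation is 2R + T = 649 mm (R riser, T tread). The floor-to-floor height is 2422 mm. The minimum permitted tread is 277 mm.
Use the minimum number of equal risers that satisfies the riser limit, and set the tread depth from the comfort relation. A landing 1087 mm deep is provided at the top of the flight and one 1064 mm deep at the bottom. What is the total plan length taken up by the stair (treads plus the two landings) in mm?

6090 mm

2422 / 175 = 13.84, so 14 risers are needed.
Riser R = 2422 / 14 = 173 mm, within the 175 mm limit.
Tread T = 649 − 2 × 173 = 303 mm (≥ 277 mm).
Going = (14 − 1) × 303 = 3939 mm.
Enclosure = 3939 + 1087 + 1064 = 6090 mm.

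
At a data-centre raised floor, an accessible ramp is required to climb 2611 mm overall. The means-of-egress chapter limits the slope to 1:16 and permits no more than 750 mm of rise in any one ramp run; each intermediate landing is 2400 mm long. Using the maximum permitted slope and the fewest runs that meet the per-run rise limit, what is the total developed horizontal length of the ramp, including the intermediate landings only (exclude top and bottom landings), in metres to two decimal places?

⌈2611/750⌉ = 4 ramp runs. That means 3 intermediate landings.
Ramp run (horizontal) at 1:16: 2611 × 16 = 41776 mm.
Intermediate landings: 3 × 2400 = 7200 mm.
Developed length = 41776 + 7200 = 48976 mm.
= 48.98 m.

48.98 m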